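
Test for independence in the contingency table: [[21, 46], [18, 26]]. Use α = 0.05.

χ² = 1.066. df = 1, critical = 3.841. Fail to reject H₀. No evidence of dependence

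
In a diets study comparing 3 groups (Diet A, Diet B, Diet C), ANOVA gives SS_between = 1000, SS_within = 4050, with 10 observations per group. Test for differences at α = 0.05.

df_between = 2, df_within = 27. F = MS_between/MS_within = 500.0/150.0 = 3.333. F_crit ≈ 3.354. Fail to reject H₀.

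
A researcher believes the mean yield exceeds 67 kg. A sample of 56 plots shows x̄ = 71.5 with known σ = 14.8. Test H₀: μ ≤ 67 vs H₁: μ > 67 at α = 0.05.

z = 2.275. Critical value: 1.645. Reject H₀.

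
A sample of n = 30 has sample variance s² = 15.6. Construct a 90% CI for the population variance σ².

df = 29. χ²_{0.05} = 42.557, χ²_{0.95} = 17.708. CI for σ² = ((n-1)s²/χ²_{α/2}, (n-1)s²/χ²_{1-α/2}) = (29·15.6/42.557, 29·15.6/17.708) = (10.63, 25.55)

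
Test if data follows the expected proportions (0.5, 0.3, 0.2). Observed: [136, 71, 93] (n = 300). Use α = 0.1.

Expected: [150.0, 90.0, 60.0]. χ² = 23.468. df = 2, critical = 4.605. Reject H₀.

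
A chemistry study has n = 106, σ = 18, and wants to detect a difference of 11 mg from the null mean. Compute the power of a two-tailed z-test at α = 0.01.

SE = σ/√n = 18/√106 = 1.748. Non-centrality λ = d/SE = 11/1.748 = 6.292. Power ≈ Φ(λ - z_{α/2}) = Φ(6.292 - 2.576) = Φ(3.716) = 1.0.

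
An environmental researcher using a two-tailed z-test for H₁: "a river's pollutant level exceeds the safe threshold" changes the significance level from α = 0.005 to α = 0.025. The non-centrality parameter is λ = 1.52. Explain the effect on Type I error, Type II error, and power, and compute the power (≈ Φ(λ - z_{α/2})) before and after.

Increasing α from 0.005 to 0.025:
• Type I error rate increases (α is the Type I rate by definition).
• Critical value moves from z_{α/2} = 2.807 to 2.241, so power = Φ(λ - z_{α/2}) goes from Φ(1.52 - 2.807) = 0.099 to Φ(1.52 - 2.241) = 0.235.
• Type II error rate β = 1 - power therefore decreases (0.901 → 0.765).
Appropriate when false negatives are costly — here, allowing unsafe pollution to continue.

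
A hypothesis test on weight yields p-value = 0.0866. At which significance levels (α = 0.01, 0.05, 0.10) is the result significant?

p = 0.0866. Significant at: α = 0.1.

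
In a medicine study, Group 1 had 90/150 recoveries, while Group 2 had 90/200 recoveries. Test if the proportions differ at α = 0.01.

p̂₁ = 0.6, p̂₂ = 0.45, pooled p̂ = 0.514. z = 2.779. Critical: ±2.576. Reject H₀.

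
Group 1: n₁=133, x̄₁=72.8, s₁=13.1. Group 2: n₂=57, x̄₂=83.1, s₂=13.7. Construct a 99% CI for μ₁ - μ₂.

Difference = -10.3. SE = √(13.1²/133 + 13.7²/57) = 2.141. CI = (-15.81, -4.79)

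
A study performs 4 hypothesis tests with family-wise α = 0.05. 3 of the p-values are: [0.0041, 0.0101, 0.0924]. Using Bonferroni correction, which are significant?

Bonferroni α = 0.05/4 = 0.0125. Significant p-values: [0.0041, 0.0101]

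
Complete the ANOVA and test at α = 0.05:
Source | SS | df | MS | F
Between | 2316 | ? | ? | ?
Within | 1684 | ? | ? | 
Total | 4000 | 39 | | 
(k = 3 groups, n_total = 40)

df_between = 2, df_within = 37. MS_between = 1158.0, MS_within = 45.51. F = 25.443, F_crit ≈ 3.252. Reject H₀.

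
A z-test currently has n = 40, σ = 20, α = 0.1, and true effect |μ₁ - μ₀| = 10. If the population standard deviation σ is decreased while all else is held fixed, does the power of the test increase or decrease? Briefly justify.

Power increases: a smaller σ shrinks the standard error σ/√n, moving the sampling distribution under H₁ further from the critical value.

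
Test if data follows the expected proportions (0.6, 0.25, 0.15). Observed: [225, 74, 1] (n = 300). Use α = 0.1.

Expected: [180.0, 75.0, 45.0]. χ² = 54.286. df = 2, critical = 4.605. Reject H₀.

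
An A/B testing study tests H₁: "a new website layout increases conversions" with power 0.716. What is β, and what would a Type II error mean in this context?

β = 1 - power = 1 - 0.716 = 0.284. A Type II error is failing to reject H₀ when H₀ is false (false negative) — here, failing to conclude that a new website layout increases conversions when in fact it is true. Consequence: discarding a layout that would have improved conversions — lost revenue.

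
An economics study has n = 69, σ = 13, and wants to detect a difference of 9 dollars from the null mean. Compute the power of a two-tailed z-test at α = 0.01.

SE = σ/√n = 13/√69 = 1.565. Non-centrality λ = d/SE = 9/1.565 = 5.751. Power ≈ Φ(λ - z_{α/2}) = Φ(5.751 - 2.576) = Φ(3.175) = 0.999.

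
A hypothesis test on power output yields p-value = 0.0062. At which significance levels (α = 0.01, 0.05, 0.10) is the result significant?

p = 0.0062. Significant at: α = 0.01, 0.05, 0.1.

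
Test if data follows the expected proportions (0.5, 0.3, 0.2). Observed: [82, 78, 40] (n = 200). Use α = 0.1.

Expected: [100.0, 60.0, 40.0]. χ² = 8.64. df = 2, critical = 4.605. Reject H₀.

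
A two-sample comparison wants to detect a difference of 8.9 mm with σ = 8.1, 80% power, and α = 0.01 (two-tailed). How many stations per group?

n per group = 2(z_α/2 + z_β)²σ²/d² = 2×(2.576 + 0.84)²×8.1²/8.9² = 19.3 → n = 20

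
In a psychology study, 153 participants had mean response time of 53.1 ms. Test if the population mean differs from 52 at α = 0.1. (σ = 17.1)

z = (x̄ - μ₀)/(σ/√n) = (53.1 - 52)/(17.1/√153) = 0.796. Critical value: ±1.645. Since |0.796| ≤ 1.645, Fail to reject H₀.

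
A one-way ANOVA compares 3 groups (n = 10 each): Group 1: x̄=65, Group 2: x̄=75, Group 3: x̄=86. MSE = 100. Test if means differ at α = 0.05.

Grand mean = 75.33. SS_between = 2206.67, MS_between = 1103.33. F = 11.033, F_crit ≈ 3.354. Reject H₀.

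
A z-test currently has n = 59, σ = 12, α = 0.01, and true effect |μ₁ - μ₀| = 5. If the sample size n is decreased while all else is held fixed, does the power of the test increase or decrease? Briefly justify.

Power decreases: a smaller n inflates the standard error σ/√n, pulling the sampling distribution under H₁ back toward the critical value.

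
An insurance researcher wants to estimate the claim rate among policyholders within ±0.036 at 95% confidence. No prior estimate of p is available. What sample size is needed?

Conservative approach: use p = 0.5 (maximizes p(1-p) = 0.25). n = z²(0.25)/E² = 1.96²×0.25/0.036² = 741.05 → n = 742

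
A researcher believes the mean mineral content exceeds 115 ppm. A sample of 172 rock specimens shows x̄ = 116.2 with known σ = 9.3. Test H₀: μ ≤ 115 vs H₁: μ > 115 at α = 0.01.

z = 1.692. Critical value: 2.33. Fail to reject H₀.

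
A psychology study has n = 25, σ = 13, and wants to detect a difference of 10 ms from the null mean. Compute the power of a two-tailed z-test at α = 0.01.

SE = σ/√n = 13/√25 = 2.6. Non-centrality λ = d/SE = 10/2.6 = 3.846. Power ≈ Φ(λ - z_{α/2}) = Φ(3.846 - 2.576) = Φ(1.27) = 0.898.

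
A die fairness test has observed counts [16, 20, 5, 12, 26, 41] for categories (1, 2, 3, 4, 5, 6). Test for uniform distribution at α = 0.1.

Expected = 20 each. χ² = Σ(O-E)²/E = 39.1. df = 5, critical value = 9.236. Reject H₀.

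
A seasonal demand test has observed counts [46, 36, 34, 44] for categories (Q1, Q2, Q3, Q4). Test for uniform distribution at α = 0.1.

Expected = 40 each. χ² = Σ(O-E)²/E = 2.6. df = 3, critical value = 6.251. Fail to reject H₀.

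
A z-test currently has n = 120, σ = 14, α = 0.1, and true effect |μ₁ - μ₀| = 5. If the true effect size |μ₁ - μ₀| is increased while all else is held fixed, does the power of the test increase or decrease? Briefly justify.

Power increases: a larger true effect increases the non-centrality λ = |μ₁ - μ₀|/(σ/√n).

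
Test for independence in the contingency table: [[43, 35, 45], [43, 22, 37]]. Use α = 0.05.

χ² = 1.801. df = 2, critical = 5.991. Fail to reject H₀. No evidence of dependence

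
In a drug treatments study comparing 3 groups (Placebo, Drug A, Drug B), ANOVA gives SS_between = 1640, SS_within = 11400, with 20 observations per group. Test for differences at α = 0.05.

df_between = 2, df_within = 57. F = MS_between/MS_within = 820.0/200.0 = 4.1. F_crit ≈ 3.159. Reject H₀. At least one mean differs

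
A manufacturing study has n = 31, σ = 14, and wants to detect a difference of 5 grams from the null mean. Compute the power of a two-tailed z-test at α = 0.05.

SE = σ/√n = 14/√31 = 2.514. Non-centrality λ = d/SE = 5/2.514 = 1.988. Power ≈ Φ(λ - z_{α/2}) = Φ(1.988 - 1.96) = Φ(0.028) = 0.511.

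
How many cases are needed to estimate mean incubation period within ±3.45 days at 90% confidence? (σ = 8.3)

n = (z*σ/E)² = (1.645×8.3/3.45)² = 15.7 → n = 16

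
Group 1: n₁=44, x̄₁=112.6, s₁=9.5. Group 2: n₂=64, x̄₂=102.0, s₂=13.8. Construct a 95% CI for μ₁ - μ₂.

Difference = 10.6. SE = √(9.5²/44 + 13.8²/64) = 2.242. CI = (6.21, 14.99)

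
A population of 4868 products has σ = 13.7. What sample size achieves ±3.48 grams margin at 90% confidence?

Without FPC: n₀ = (1.645×13.7/3.48)² = 41.939. With FPC: n = n₀N/(n₀+N-1) = 41.6 → n = 42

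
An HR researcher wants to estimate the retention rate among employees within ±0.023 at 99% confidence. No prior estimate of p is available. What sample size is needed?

Conservative approach: use p = 0.5 (maximizes p(1-p) = 0.25). n = z²(0.25)/E² = 2.576²×0.25/0.023² = 3136.0 → n = 3136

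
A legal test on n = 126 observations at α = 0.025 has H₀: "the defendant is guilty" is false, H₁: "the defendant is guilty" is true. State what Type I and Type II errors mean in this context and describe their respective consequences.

Type I (false positive): concluding that the defendant is guilty when it is not — convicting an innocent person. Type II (false negative): failing to conclude that the defendant is guilty when it is — acquitting a guilty person. Which is costlier depends on domain priorities and is a judgement call rather than a statistical fact.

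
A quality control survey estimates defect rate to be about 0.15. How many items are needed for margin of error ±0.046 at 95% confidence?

n = z²p(1-p)/E² = 1.96²×0.15×0.85/0.046² = 231.5 → n = 232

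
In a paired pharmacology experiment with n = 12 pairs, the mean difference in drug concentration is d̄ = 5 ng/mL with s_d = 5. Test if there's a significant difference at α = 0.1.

t = d̄/(s_d/√n) = 5/(5/√12) = 3.464. df = 11, critical t = ±1.796. Reject H₀.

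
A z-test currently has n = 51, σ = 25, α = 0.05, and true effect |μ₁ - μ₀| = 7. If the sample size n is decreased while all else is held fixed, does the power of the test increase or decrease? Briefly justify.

Power decreases: a smaller n inflates the standard error σ/√n, pulling the sampling distribution under H₁ back toward the critical value.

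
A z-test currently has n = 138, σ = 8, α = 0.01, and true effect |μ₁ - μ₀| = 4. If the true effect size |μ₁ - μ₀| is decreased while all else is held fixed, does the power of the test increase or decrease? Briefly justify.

Power decreases: a smaller true effect decreases the non-centrality λ = |μ₁ - μ₀|/(σ/√n).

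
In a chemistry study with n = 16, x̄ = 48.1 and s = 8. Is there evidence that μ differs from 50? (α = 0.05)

t = (x̄ - μ₀)/(s/√n) = (48.1 - 50)/(8/√16) = -0.95. df = 15, critical t = ±2.131. Fail to reject H₀.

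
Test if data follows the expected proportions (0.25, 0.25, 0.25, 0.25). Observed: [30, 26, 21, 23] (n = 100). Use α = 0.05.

Expected: [25.0, 25.0, 25.0, 25.0]. χ² = 1.84. df = 3, critical = 7.815. Fail to reject H₀.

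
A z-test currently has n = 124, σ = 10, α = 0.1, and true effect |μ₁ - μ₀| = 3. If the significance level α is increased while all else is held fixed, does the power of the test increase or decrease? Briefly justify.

Power increases: a larger α lowers the critical value, so more of the H₁ sampling distribution falls in the rejection region.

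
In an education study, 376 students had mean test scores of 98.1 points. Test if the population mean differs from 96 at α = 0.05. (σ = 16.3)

z = (x̄ - μ₀)/(σ/√n) = (98.1 - 96)/(16.3/√376) = 2.498. Critical value: ±1.96. Since |2.498| > 1.96, Reject H₀.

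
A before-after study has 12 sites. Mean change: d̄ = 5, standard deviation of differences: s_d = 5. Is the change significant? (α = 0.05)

t = d̄/(s_d/√n) = 5/(5/√12) = 3.464. df = 11, critical t = ±2.201. Reject H₀.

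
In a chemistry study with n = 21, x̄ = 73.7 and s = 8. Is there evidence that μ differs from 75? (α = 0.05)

t = (x̄ - μ₀)/(s/√n) = (73.7 - 75)/(8/√21) = -0.745. df = 20, critical t = ±2.086. Fail to reject H₀.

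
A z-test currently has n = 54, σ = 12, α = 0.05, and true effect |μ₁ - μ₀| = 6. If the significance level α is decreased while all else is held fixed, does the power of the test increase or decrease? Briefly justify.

Power decreases: a smaller α raises the critical value, so less of the H₁ sampling distribution falls in the rejection region.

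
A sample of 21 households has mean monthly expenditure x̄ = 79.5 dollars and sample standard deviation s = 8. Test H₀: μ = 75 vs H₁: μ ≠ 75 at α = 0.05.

t = (x̄ - μ₀)/(s/√n) = (79.5 - 75)/(8/√21) = 2.578. df = 20, critical t = ±2.086. Reject H₀.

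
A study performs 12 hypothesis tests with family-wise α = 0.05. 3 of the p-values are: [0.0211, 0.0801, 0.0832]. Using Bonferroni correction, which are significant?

Bonferroni α = 0.05/12 = 0.00417. None of the given p-values are significant.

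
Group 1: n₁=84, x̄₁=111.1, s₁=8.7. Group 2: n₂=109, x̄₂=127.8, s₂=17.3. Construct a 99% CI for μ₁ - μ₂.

Difference = -16.7. SE = √(8.7²/84 + 17.3²/109) = 1.91. CI = (-21.62, -11.78)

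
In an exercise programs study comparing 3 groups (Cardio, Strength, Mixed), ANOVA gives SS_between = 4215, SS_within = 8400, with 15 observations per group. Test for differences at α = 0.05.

df_between = 2, df_within = 42. F = MS_between/MS_within = 2107.5/200.0 = 10.537. F_crit ≈ 3.22. Reject H₀. At least one mean differs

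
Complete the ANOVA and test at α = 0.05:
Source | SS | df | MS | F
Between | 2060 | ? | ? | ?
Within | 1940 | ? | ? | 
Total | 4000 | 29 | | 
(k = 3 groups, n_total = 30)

df_between = 2, df_within = 27. MS_between = 1030.0, MS_within = 71.85. F = 14.335, F_crit ≈ 3.354. Reject H₀.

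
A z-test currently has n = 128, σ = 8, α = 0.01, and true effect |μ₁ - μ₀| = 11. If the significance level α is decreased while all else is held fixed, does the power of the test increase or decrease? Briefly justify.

Power decreases: a smaller α raises the critical value, so less of the H₁ sampling distribution falls in the rejection region.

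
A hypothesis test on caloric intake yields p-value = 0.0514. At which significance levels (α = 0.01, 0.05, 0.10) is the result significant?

p = 0.0514. Significant at: α = 0.1.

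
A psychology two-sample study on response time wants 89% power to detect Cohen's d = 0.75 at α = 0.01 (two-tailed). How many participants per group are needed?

z_{α/2} = 2.576, z_β = Φ⁻¹(0.89) = 1.227. For medium effect (d = 0.75): n per group = 2(z_{α/2} + z_β)²/d² = 2(2.576 + 1.227)²/0.75² = 51.4 → 52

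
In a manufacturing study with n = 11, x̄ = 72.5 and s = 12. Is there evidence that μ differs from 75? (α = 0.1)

t = (x̄ - μ₀)/(s/√n) = (72.5 - 75)/(12/√11) = -0.691. df = 10, critical t = ±1.812. Fail to reject H₀.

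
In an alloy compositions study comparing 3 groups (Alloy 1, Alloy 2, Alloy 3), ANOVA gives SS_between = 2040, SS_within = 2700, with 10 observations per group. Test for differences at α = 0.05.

df_between = 2, df_within = 27. F = MS_between/MS_within = 1020.0/100.0 = 10.2. F_crit ≈ 3.354. Reject H₀. At least one mean differs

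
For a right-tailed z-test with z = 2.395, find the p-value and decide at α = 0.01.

p = P(Z > 2.395) = 1 - Φ(2.395) ≈ 0.0083. Since p < 0.01, reject H₀ (significant) at α = 0.01.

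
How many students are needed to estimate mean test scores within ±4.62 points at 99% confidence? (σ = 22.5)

n = (z*σ/E)² = (2.576×22.5/4.62)² = 157.4 → n = 158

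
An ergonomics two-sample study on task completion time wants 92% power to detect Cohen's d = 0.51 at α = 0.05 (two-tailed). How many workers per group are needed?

z_{α/2} = 1.96, z_β = Φ⁻¹(0.92) = 1.405. For medium effect (d = 0.51): n per group = 2(z_{α/2} + z_β)²/d² = 2(1.96 + 1.405)²/0.51² = 87.1 → 88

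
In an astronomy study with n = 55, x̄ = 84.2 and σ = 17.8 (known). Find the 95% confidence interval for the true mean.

CI = x̄ ± z*(σ/√n) = 84.2 ± 1.96(17.8/√55) = 84.2 ± 4.7 = (79.5, 88.9)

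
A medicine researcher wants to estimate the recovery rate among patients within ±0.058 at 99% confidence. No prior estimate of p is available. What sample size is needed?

Conservative approach: use p = 0.5 (maximizes p(1-p) = 0.25). n = z²(0.25)/E² = 2.576²×0.25/0.058² = 493.1 → n = 494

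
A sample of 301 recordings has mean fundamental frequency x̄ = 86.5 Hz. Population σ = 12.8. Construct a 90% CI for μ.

CI = x̄ ± z*(σ/√n) = 86.5 ± 1.645(12.8/√301) = 86.5 ± 1.21 = (85.29, 87.71)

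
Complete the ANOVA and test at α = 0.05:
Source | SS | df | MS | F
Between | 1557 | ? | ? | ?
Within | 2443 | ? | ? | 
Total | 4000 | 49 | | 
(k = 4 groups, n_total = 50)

df_between = 3, df_within = 46. MS_between = 519.0, MS_within = 53.11. F = 9.772, F_crit ≈ 2.807. Reject H₀.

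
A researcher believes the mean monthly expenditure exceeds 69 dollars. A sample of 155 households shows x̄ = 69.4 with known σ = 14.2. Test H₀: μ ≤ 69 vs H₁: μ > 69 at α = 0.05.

z = 0.351. Critical value: 1.645. Fail to reject H₀.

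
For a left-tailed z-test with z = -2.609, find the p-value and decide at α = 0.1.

p = P(Z < -2.609) = Φ(-2.609) ≈ 0.0045. Since p < 0.1, reject H₀ (significant) at α = 0.1.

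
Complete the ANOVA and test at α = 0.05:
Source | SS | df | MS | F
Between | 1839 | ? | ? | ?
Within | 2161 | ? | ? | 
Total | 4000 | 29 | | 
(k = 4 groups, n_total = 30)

df_between = 3, df_within = 26. MS_between = 613.0, MS_within = 83.12. F = 7.375, F_crit ≈ 2.975. Reject H₀.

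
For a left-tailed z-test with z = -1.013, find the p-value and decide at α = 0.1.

p = P(Z < -1.013) = Φ(-1.013) ≈ 0.1555. Since p ≥ 0.1, fail to reject H₀ (not significant) at α = 0.1.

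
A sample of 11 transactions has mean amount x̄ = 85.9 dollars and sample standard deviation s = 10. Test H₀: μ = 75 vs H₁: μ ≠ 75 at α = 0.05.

t = (x̄ - μ₀)/(s/√n) = (85.9 - 75)/(10/√11) = 3.615. df = 10, critical t = ±2.228. Reject H₀.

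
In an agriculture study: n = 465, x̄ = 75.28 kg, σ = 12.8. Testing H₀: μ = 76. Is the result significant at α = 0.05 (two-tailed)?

z = (75.28 - 76)/(12.8/√465) = -1.213. Since |z| ≤ 1.96, not significant at α = 0.05.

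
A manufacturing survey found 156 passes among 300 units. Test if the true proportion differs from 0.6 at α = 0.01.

p̂ = 0.52, p₀ = 0.6. z = (p̂ - p₀)/√(p₀(1-p₀)/n) = -2.828. Critical: ±2.576. Reject H₀.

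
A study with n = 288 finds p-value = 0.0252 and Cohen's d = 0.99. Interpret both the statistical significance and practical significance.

Statistically significant (p = 0.0252 < 0.05). Cohen's d = 0.99 indicates a large effect size. Both statistical and practical significance should be considered.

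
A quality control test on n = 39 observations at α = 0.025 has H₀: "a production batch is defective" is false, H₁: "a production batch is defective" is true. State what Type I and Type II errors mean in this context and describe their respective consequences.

Type I (false positive): concluding that a production batch is defective when it is not — scrapping a good batch — wasted material and cost for no reason. Type II (false negative): failing to conclude that a production batch is defective when it is — shipping a defective batch — faulty products reach customers. Which is costlier depends on domain priorities and is a judgement call rather than a statistical fact.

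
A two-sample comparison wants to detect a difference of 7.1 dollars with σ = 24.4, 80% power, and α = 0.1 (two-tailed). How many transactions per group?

n per group = 2(z_α/2 + z_β)²σ²/d² = 2×(1.645 + 0.84)²×24.4²/7.1² = 145.9 → n = 146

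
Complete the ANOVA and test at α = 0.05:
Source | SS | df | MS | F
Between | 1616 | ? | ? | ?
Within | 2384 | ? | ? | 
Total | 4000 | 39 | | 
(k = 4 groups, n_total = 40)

df_between = 3, df_within = 36. MS_between = 538.67, MS_within = 66.22. F = 8.134, F_crit ≈ 2.866. Reject H₀.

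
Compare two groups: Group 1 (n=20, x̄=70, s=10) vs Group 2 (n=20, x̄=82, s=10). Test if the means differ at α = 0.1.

Pooled sp = 10.0. t = -3.795, df = 38. Critical t = ±1.686. Reject H₀.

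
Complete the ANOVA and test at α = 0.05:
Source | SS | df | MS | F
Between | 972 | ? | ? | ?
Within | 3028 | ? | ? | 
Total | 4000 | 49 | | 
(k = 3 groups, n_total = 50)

df_between = 2, df_within = 47. MS_between = 486.0, MS_within = 64.43. F = 7.544, F_crit ≈ 3.195. Reject H₀.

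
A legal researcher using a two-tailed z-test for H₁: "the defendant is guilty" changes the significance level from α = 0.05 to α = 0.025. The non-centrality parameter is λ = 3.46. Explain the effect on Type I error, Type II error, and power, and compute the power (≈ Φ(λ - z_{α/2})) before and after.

Decreasing α from 0.05 to 0.025:
• Type I error rate decreases (α is the Type I rate by definition).
• Critical value moves from z_{α/2} = 1.96 to 2.241, so power = Φ(λ - z_{α/2}) goes from Φ(3.46 - 1.96) = 0.933 to Φ(3.46 - 2.241) = 0.889.
• Type II error rate β = 1 - power therefore increases (0.067 → 0.111).
Appropriate when false positives are costly — here, convicting an innocent person.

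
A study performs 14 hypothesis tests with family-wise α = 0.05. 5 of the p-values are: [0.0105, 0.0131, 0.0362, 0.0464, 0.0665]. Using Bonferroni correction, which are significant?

Bonferroni α = 0.05/14 = 0.00357. None of the given p-values are significant.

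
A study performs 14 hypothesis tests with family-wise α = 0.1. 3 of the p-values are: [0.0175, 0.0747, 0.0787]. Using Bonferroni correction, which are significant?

Bonferroni α = 0.1/14 = 0.00714. None of the given p-values are significant.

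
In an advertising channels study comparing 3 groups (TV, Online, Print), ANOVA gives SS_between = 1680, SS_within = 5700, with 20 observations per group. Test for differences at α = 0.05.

df_between = 2, df_within = 57. F = MS_between/MS_within = 840.0/100.0 = 8.4. F_crit ≈ 3.159. Reject H₀. At least one mean differs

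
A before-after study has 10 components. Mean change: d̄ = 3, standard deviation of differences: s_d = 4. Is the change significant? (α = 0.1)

t = d̄/(s_d/√n) = 3/(4/√10) = 2.372. df = 9, critical t = ±1.833. Reject H₀.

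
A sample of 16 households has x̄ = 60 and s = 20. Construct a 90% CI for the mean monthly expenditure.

CI = x̄ ± t*(s/√n) = 60 ± 1.753(20/√16) = (51.23, 68.77)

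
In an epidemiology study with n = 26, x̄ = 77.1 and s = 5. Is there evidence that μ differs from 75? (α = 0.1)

t = (x̄ - μ₀)/(s/√n) = (77.1 - 75)/(5/√26) = 2.142. df = 25, critical t = ±1.708. Reject H₀.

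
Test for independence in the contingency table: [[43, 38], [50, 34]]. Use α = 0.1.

χ² = 0.695. df = 1, critical = 2.706. Fail to reject H₀. No evidence of dependence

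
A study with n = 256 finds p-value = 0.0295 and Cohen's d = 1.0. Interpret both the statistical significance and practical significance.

Statistically significant (p = 0.0295 < 0.05). Cohen's d = 1.0 indicates a large effect size. Both statistical and practical significance should be considered.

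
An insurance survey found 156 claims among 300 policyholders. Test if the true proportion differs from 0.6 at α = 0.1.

p̂ = 0.52, p₀ = 0.6. z = (p̂ - p₀)/√(p₀(1-p₀)/n) = -2.828. Critical: ±1.645. Reject H₀.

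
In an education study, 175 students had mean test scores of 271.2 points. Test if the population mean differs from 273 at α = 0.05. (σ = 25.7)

z = (x̄ - μ₀)/(σ/√n) = (271.2 - 273)/(25.7/√175) = -0.927. Critical value: ±1.96. Since |-0.927| ≤ 1.96, Fail to reject H₀.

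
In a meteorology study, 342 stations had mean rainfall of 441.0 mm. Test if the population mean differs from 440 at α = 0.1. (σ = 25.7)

z = (x̄ - μ₀)/(σ/√n) = (441.0 - 440)/(25.7/√342) = 0.72. Critical value: ±1.645. Since |0.72| ≤ 1.645, Fail to reject H₀.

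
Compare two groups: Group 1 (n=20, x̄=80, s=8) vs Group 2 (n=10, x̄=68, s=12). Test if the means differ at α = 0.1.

Pooled sp = 9.47. t = 3.271, df = 28. Critical t = ±1.701. Reject H₀.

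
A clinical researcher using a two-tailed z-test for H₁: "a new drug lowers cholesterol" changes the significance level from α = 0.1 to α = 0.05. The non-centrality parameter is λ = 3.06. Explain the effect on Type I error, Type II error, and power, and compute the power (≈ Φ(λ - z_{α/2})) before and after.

Decreasing α from 0.1 to 0.05:
• Type I error rate decreases (α is the Type I rate by definition).
• Critical value moves from z_{α/2} = 1.645 to 1.96, so power = Φ(λ - z_{α/2}) goes from Φ(3.06 - 1.645) = 0.921 to Φ(3.06 - 1.96) = 0.864.
• Type II error rate β = 1 - power therefore increases (0.079 → 0.136).
Appropriate when false positives are costly — here, approving an ineffective drug — patients take a useless medication and may skip effective alternatives.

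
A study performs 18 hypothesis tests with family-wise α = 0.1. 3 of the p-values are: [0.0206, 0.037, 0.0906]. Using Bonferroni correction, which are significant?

Bonferroni α = 0.1/18 = 0.00556. None of the given p-values are significant.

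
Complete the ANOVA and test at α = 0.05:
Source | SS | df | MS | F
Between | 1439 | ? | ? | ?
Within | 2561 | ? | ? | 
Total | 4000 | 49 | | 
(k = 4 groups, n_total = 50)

df_between = 3, df_within = 46. MS_between = 479.67, MS_within = 55.67. F = 8.616, F_crit ≈ 2.807. Reject H₀.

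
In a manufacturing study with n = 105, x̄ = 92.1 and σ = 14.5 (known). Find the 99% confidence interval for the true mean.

CI = x̄ ± z*(σ/√n) = 92.1 ± 2.576(14.5/√105) = 92.1 ± 3.65 = (88.45, 95.75)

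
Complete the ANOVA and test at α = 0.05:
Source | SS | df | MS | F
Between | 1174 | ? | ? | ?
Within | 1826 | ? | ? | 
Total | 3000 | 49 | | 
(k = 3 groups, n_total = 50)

df_between = 2, df_within = 47. MS_between = 587.0, MS_within = 38.85. F = 15.109, F_crit ≈ 3.195. Reject H₀.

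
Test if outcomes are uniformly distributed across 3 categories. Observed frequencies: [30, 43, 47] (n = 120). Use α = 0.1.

Expected = 40 each. χ² = Σ(O-E)²/E = 3.95. df = 2, critical value = 4.605. Fail to reject H₀.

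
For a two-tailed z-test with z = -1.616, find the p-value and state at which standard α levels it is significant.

p = 2·P(Z > |-1.616|) = 2·(1 - Φ(1.616)) ≈ 0.1061. Not significant at any standard level.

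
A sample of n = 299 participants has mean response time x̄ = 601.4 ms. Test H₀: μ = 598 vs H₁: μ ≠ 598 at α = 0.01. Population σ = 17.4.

z = (x̄ - μ₀)/(σ/√n) = (601.4 - 598)/(17.4/√299) = 3.379. Critical value: ±2.576. Since |3.379| > 2.576, Reject H₀.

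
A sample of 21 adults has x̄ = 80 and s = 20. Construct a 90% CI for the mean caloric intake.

CI = x̄ ± t*(s/√n) = 80 ± 1.725(20/√21) = (72.47, 87.53)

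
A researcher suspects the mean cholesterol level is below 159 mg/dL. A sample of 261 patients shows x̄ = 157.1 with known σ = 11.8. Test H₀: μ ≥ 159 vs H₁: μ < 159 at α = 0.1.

z = -2.601. Critical value: -1.28. Reject H₀.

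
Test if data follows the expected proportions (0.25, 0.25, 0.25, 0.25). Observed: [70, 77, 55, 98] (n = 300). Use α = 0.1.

Expected: [75.0, 75.0, 75.0, 75.0]. χ² = 12.773. df = 3, critical = 6.251. Reject H₀.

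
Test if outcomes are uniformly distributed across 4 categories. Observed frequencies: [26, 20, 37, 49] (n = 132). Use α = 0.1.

Expected = 33 each. χ² = Σ(O-E)²/E = 14.848. df = 3, critical value = 6.251. Reject H₀.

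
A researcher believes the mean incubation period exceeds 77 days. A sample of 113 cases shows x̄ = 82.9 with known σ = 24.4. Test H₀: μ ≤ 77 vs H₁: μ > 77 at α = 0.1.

z = 2.57. Critical value: 1.28. Reject H₀.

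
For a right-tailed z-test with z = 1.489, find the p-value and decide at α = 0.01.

p = P(Z > 1.489) = 1 - Φ(1.489) ≈ 0.0682. Since p ≥ 0.01, fail to reject H₀ (not significant) at α = 0.01.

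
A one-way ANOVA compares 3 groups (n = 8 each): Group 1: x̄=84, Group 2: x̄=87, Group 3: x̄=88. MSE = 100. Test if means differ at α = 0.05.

Grand mean = 86.33. SS_between = 69.33, MS_between = 34.67. F = 0.347, F_crit ≈ 3.467. Fail to reject H₀.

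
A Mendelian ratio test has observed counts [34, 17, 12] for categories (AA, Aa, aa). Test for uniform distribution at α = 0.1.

Expected = 21 each. χ² = Σ(O-E)²/E = 12.667. df = 2, critical value = 4.605. Reject H₀.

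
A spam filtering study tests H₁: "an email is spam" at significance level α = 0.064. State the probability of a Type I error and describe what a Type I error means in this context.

P(Type I error) = α = 0.064. A Type I error is rejecting H₀ when H₀ is actually true (false positive) — here, concluding that an email is spam when in fact this is not the case. Consequence: a legitimate email is sent to the spam folder and the user misses it.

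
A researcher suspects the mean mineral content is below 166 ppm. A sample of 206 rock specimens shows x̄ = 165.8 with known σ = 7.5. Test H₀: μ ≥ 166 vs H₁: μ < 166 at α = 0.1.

z = -0.383. Critical value: -1.28. Fail to reject H₀.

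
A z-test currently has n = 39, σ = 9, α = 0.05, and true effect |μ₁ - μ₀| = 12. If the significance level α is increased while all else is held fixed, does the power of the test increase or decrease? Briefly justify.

Power increases: a larger α lowers the critical value, so more of the H₁ sampling distribution falls in the rejection region.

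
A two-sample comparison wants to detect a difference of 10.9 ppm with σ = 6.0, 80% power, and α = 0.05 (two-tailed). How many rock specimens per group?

n per group = 2(z_α/2 + z_β)²σ²/d² = 2×(1.96 + 0.84)²×6.0²/10.9² = 4.8 → n = 5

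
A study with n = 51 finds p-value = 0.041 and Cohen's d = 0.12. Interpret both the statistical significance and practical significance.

Statistically significant (p = 0.041 < 0.05). Cohen's d = 0.12 indicates a very small effect size. Both statistical and practical significance should be considered.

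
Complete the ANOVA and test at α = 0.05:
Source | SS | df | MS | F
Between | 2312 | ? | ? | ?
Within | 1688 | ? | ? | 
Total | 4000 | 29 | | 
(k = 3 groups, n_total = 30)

df_between = 2, df_within = 27. MS_between = 1156.0, MS_within = 62.52. F = 18.491, F_crit ≈ 3.354. Reject H₀.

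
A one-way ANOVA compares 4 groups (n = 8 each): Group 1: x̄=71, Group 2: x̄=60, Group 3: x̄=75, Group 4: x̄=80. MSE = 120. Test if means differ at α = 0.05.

Grand mean = 71.5. SS_between = 1736.0, MS_between = 578.67. F = 4.822, F_crit ≈ 2.947. Reject H₀.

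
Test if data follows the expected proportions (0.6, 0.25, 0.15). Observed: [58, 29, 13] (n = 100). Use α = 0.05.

Expected: [60.0, 25.0, 15.0]. χ² = 0.973. df = 2, critical = 5.991. Fail to reject H₀.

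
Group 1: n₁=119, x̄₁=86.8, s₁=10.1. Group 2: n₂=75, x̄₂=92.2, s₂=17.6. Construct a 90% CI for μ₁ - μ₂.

Difference = -5.4. SE = √(10.1²/119 + 17.6²/75) = 2.233. CI = (-9.07, -1.73)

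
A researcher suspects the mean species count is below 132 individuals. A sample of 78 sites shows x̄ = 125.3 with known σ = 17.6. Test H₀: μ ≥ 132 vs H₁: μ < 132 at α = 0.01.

z = -3.362. Critical value: -2.33. Reject H₀.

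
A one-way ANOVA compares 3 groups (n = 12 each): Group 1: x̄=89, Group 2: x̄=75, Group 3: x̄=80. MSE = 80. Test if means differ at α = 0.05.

Grand mean = 81.33. SS_between = 1208.0, MS_between = 604.0. F = 7.55, F_crit ≈ 3.285. Reject H₀.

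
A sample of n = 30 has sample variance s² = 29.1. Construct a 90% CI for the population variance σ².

df = 29. χ²_{0.05} = 42.557, χ²_{0.95} = 17.708. CI for σ² = ((n-1)s²/χ²_{α/2}, (n-1)s²/χ²_{1-α/2}) = (29·29.1/42.557, 29·29.1/17.708) = (19.83, 47.66)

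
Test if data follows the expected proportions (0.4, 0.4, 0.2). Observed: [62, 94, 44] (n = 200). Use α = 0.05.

Expected: [80.0, 80.0, 40.0]. χ² = 6.9. df = 2, critical = 5.991. Reject H₀.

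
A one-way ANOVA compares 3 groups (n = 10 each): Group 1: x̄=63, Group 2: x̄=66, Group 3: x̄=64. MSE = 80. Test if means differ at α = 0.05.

Grand mean = 64.33. SS_between = 46.67, MS_between = 23.33. F = 0.292, F_crit ≈ 3.354. Fail to reject H₀.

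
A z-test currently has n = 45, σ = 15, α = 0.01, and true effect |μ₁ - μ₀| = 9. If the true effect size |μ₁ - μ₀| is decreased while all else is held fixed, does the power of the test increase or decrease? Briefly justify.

Power decreases: a smaller true effect decreases the non-centrality λ = |μ₁ - μ₀|/(σ/√n).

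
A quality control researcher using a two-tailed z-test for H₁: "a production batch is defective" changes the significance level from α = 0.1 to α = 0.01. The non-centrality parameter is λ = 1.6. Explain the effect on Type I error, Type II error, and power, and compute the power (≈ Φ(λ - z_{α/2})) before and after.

Decreasing α from 0.1 to 0.01:
• Type I error rate decreases (α is the Type I rate by definition).
• Critical value moves from z_{α/2} = 1.645 to 2.576, so power = Φ(λ - z_{α/2}) goes from Φ(1.6 - 1.645) = 0.482 to Φ(1.6 - 2.576) = 0.165.
• Type II error rate β = 1 - power therefore increases (0.518 → 0.835).
Appropriate when false positives are costly — here, scrapping a good batch — wasted material and cost for no reason.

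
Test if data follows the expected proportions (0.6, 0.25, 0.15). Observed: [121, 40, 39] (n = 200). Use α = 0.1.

Expected: [120.0, 50.0, 30.0]. χ² = 4.708. df = 2, critical = 4.605. Reject H₀.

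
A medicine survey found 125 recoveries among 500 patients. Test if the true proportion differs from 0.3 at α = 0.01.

p̂ = 0.25, p₀ = 0.3. z = (p̂ - p₀)/√(p₀(1-p₀)/n) = -2.44. Critical: ±2.576. Fail to reject H₀.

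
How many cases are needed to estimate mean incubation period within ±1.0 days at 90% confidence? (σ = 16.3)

n = (z*σ/E)² = (1.645×16.3/1.0)² = 719.0 → n = 719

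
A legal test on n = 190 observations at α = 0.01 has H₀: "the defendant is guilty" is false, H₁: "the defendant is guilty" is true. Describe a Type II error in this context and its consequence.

Type II error: failing to reject H₀ when it is false — concluding that the defendant is guilty is not supported when in fact it is. Consequence: acquitting a guilty person.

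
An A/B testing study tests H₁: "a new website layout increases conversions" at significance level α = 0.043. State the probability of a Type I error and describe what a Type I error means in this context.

P(Type I error) = α = 0.043. A Type I error is rejecting H₀ when H₀ is actually true (false positive) — here, concluding that a new website layout increases conversions when in fact this is not the case. Consequence: rolling out a layout that doesn't actually help — wasted engineering effort.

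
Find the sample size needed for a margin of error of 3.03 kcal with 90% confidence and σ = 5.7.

n = (z*σ/E)² = (1.645×5.7/3.03)² = 9.6 → n = 10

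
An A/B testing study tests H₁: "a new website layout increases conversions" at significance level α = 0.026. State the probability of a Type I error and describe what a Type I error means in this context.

P(Type I error) = α = 0.026. A Type I error is rejecting H₀ when H₀ is actually true (false positive) — here, concluding that a new website layout increases conversions when in fact this is not the case. Consequence: rolling out a layout that doesn't actually help — wasted engineering effort.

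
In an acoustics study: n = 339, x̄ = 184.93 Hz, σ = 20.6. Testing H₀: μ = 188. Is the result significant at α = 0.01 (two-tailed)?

z = (184.93 - 188)/(20.6/√339) = -2.744. Since |z| > 2.576, significant at α = 0.01.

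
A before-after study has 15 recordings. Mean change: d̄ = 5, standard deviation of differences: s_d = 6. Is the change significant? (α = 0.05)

t = d̄/(s_d/√n) = 5/(6/√15) = 3.227. df = 14, critical t = ±2.145. Reject H₀.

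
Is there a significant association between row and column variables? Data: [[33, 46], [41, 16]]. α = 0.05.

χ² = 12.14. df = 1, critical = 3.841. Reject H₀. Variables are dependent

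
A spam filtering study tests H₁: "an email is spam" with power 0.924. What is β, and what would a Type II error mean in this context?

β = 1 - power = 1 - 0.924 = 0.076. A Type II error is failing to reject H₀ when H₀ is false (false negative) — here, failing to conclude that an email is spam when in fact it is true. Consequence: a spam email lands in the inbox.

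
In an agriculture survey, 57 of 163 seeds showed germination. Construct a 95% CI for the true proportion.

p̂ = 0.35. CI = p̂ ± z*√(p̂(1-p̂)/n) = (0.276, 0.423)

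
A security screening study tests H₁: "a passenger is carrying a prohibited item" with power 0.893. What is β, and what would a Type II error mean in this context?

β = 1 - power = 1 - 0.893 = 0.107. A Type II error is failing to reject H₀ when H₀ is false (false negative) — here, failing to conclude that a passenger is carrying a prohibited item when in fact it is true. Consequence: letting a prohibited item through — security breach.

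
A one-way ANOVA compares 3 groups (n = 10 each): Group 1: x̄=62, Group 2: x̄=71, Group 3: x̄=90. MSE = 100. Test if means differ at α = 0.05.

Grand mean = 74.33. SS_between = 4086.67, MS_between = 2043.33. F = 20.433, F_crit ≈ 3.354. Reject H₀.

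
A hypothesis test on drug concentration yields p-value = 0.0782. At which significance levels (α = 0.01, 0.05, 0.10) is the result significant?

p = 0.0782. Significant at: α = 0.1.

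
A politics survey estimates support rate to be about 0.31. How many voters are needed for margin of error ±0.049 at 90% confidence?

n = z²p(1-p)/E² = 1.645²×0.31×0.69/0.049² = 241.1 → n = 242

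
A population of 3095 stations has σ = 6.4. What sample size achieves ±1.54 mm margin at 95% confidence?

Without FPC: n₀ = (1.96×6.4/1.54)² = 66.348. With FPC: n = n₀N/(n₀+N-1) = 65.0 → n = 65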